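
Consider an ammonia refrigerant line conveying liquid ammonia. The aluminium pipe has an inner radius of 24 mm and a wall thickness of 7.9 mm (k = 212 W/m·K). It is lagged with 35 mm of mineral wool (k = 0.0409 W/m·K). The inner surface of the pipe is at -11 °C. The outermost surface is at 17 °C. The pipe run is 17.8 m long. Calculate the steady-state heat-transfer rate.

Q ≈ 173 W

Treating each annulus and film as a series resistance:
R_aluminium pipe wall = ln(31.9/24)/(2π×212×17.8) = 1.2×10^-5 K/W
R_mineral wool = ln(66.9/31.9)/(2π×0.0409×17.8) = 0.1619 K/W
R_total = 0.1619 K/W
Q = ΔT/R_total = 28/0.1619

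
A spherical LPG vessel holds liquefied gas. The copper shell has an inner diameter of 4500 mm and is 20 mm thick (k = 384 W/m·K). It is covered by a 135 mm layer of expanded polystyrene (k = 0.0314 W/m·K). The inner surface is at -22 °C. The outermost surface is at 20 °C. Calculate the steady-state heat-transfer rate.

Each spherical layer contributes R = (1/r_i − 1/r_o)/(4πk):
R_copper shell = (1/2.25 − 1/2.27)/(4π×384) = 8.115×10^-7 K/W
R_expanded polystyrene = (1/2.27 − 1/2.405)/(4π×0.0314) = 0.06267 K/W
R_total = 0.06267 K/W
Q = ΔT/R_total = 42/0.06267

Q ≈ 670 W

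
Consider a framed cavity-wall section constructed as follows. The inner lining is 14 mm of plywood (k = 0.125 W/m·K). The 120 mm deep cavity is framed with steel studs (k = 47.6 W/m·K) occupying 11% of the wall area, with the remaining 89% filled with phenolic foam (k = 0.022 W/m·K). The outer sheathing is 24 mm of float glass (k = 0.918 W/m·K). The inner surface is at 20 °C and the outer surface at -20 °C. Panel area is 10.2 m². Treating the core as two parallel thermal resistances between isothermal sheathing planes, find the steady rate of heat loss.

Sheathing layers in series; stud and cavity paths in parallel between them.
R_inner = 0.014/(0.125×10.2) = 0.01098 K/W
R_stud  = 0.12/(47.6×0.11×10.2) = 0.002247 K/W
R_cav   = 0.12/(0.022×0.89×10.2) = 0.6009 K/W
1/R_core = 1/R_stud + 1/R_cav → R_core = 0.002239 K/W
R_outer = 0.024/(0.918×10.2) = 0.002563 K/W
R_total = 0.01578 K/W
Q = ΔT/R_total = 40/0.01578

Q ≈ 2530 W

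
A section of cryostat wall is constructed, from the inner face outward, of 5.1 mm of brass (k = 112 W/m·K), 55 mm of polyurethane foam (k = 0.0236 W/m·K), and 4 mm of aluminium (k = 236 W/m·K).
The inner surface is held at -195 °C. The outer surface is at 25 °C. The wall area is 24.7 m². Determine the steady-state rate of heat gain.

Treating each layer as a thermal resistance in series:
R_brass = L/(kA) = 0.0051/(112×24.7) = 1.844×10^-6 K/W
R_polyurethane foam = L/(kA) = 0.055/(0.0236×24.7) = 0.09435 K/W
R_aluminium = L/(kA) = 0.004/(236×24.7) = 6.862×10^-7 K/W
R_total = 0.09436 K/W
Q = ΔT / R_total = 220 / 0.09436

Q ≈ 2330 W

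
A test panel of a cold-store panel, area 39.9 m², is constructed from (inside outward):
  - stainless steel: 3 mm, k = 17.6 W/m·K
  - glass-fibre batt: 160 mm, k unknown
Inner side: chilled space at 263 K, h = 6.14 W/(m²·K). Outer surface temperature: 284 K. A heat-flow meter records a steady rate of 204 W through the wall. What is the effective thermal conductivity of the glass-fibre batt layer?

Model the wall as resistances in series:
R_inner film = 1/(h_i·A) = 1/(6.14×39.9) = 0.004082 K/W
R_stainless steel = L/(kA) = 0.003/(17.6×39.9) = 4.272×10^-6 K/W
Sum of known resistances R_other = 0.004086 K/W
Total R = ΔT/Q = 21/204 = 0.1029 K/W
R_glass-fibre batt = R_total − R_other = 0.09886 K/W
k = L/(R·A) = 0.16/(0.09886×39.9)

k ≈ 0.0406 W/(m·K)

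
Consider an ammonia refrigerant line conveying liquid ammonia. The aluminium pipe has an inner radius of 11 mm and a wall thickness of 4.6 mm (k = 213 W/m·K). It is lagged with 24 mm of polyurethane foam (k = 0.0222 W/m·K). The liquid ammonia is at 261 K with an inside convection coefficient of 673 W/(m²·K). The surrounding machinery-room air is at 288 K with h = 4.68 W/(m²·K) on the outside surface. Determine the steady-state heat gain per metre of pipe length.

For a radial system each layer contributes R = ln(r_out/r_in)/(2πkL); films add R = 1/(hA).
R_inner film = 1/(h_i·2πr₁L) = 1/(673×2π×0.011×1) = 0.0215 K/W
R_aluminium pipe wall = ln(15.6/11)/(2π×213×1) = 2.611×10^-4 K/W
R_polyurethane foam = ln(39.6/15.6)/(2π×0.0222×1) = 6.678 K/W
R_outer film = 1/(h_o·2πr_oL) = 1/(4.68×2π×0.0396×1) = 0.8588 K/W
R_total = 7.559 K/W
Q = ΔT/R_total = 27/7.559

q′ ≈ 3.57 W/m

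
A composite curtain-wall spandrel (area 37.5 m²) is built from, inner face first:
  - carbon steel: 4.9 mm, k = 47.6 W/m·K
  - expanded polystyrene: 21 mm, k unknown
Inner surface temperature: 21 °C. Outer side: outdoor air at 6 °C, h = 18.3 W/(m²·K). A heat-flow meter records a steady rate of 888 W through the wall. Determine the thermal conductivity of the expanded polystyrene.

k ≈ 0.0363 W/(m·K)

Using the resistance-network approach (series):
R_carbon steel = L/(kA) = 0.0049/(47.6×37.5) = 2.745×10^-6 K/W
R_outer film = 1/(h_o·A) = 1/(18.3×37.5) = 0.001457 K/W
Sum of known resistances R_other = 0.00146 K/W
Total R = ΔT/Q = 15/888 = 0.01689 K/W
R_expanded polystyrene = R_total − R_other = 0.01543 K/W
k = L/(R·A) = 0.021/(0.01543×37.5)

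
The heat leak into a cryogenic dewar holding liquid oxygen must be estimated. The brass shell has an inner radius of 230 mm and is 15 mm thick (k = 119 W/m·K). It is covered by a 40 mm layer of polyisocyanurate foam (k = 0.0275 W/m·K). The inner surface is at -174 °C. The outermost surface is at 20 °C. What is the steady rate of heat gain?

Q ≈ 117 W

Spherical conduction: R = (1/r_in − 1/r_out)/(4πk) per layer; series-sum.
R_brass shell = (1/0.23 − 1/0.245)/(4π×119) = 1.78×10^-4 K/W
R_polyisocyanurate foam = (1/0.245 − 1/0.285)/(4π×0.0275) = 1.658 K/W
R_total = 1.658 K/W
Q = ΔT/R_total = 194/1.658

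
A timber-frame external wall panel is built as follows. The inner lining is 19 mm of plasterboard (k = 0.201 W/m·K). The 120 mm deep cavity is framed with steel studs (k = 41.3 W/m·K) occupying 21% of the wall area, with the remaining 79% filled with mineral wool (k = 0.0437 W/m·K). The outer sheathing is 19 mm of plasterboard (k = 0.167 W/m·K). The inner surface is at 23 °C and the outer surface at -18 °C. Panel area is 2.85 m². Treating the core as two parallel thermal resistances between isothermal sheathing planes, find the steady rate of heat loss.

Q ≈ 526 W

Sheathing layers in series; stud and cavity paths in parallel between them.
R_inner = 0.019/(0.201×2.85) = 0.03317 K/W
R_stud  = 0.12/(41.3×0.21×2.85) = 0.004855 K/W
R_cav   = 0.12/(0.0437×0.79×2.85) = 1.22 K/W
1/R_core = 1/R_stud + 1/R_cav → R_core = 0.004836 K/W
R_outer = 0.019/(0.167×2.85) = 0.03992 K/W
R_total = 0.07792 K/W
Q = ΔT/R_total = 41/0.07792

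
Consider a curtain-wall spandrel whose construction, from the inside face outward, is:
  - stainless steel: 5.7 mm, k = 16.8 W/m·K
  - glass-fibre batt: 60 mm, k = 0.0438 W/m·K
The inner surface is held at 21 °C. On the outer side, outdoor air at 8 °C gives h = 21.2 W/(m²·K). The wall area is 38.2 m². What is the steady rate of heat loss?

Q ≈ 350 W

Series thermal resistances:
R_stainless steel = L/(kA) = 0.0057/(16.8×38.2) = 8.882×10^-6 K/W
R_glass-fibre batt = L/(kA) = 0.06/(0.0438×38.2) = 0.03586 K/W
R_outer film = 1/(h_o·A) = 1/(21.2×38.2) = 0.001235 K/W
R_total = 0.0371 K/W
Q = ΔT / R_total = 13 / 0.0371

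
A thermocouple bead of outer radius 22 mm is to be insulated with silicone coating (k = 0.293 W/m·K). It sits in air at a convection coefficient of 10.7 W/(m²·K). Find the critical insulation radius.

r_cr ≈ 54.8 mm

For a sphere r_cr = 2k/h = 2×0.293/10.7
r_cr = 54.8 mm; since the bare radius (22 mm) is below r_cr, adding a thin layer of insulation will *increase* heat loss.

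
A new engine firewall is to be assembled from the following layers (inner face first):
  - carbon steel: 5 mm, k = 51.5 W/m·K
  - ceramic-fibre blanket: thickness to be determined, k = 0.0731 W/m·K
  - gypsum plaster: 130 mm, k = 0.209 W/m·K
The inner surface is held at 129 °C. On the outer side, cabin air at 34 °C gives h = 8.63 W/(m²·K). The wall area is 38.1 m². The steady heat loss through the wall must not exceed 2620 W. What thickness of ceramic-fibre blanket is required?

Using the resistance-network approach (series):
R_carbon steel = L/(kA) = 0.005/(51.5×38.1) = 2.548×10^-6 K/W
R_gypsum plaster = L/(kA) = 0.13/(0.209×38.1) = 0.01633 K/W
R_outer film = 1/(h_o·A) = 1/(8.63×38.1) = 0.003041 K/W
Sum of the known resistances R_other = 0.01937 K/W
Required total resistance R_tot = ΔT/Q_allow = 95/2620 = 0.03626 K/W
R_ceramic-fibre blanket = R_tot − R_other = 0.01689 K/W
L = R·k·A = 0.01689×0.0731×38.1

L ≈ 47 mm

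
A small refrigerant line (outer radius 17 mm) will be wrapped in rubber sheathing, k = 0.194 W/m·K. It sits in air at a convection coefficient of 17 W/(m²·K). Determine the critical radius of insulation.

r_cr ≈ 11.4 mm

For a cylinder r_cr = k/h = 0.194/17
r_cr = 11.4 mm; since the bare radius (17 mm) is above r_cr, any added insulation will reduce heat loss.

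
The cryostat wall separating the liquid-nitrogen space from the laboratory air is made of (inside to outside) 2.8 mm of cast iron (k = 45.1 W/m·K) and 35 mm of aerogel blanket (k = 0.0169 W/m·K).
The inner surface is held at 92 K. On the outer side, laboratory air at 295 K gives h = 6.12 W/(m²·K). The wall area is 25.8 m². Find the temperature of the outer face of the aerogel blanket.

Model the wall as resistances in series:
R_cast iron = L/(kA) = 0.0028/(45.1×25.8) = 2.406×10^-6 K/W
R_aerogel blanket = L/(kA) = 0.035/(0.0169×25.8) = 0.08027 K/W
R_outer film = 1/(h_o·A) = 1/(6.12×25.8) = 0.006333 K/W
R_total = 0.08661 K/W;  Q = ΔT/R_total = 203/0.08661 = 2344 W
T_interface = T_inner + Q·ΣR(inner→interface) = 92 + 2340×0.08027

T ≈ 280 K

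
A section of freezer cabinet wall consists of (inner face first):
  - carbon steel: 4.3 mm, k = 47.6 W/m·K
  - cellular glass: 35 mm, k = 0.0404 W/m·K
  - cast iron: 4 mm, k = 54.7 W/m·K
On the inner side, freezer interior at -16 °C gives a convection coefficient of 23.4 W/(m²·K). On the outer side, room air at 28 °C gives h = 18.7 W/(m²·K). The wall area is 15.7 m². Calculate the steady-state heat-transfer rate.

Q ≈ 718 W

Treating each layer as a thermal resistance in series:
R_inner film = 1/(h_i·A) = 1/(23.4×15.7) = 0.002722 K/W
R_carbon steel = L/(kA) = 0.0043/(47.6×15.7) = 5.754×10^-6 K/W
R_cellular glass = L/(kA) = 0.035/(0.0404×15.7) = 0.05518 K/W
R_cast iron = L/(kA) = 0.004/(54.7×15.7) = 4.658×10^-6 K/W
R_outer film = 1/(h_o·A) = 1/(18.7×15.7) = 0.003406 K/W
R_total = 0.06132 K/W
Q = ΔT / R_total = 44 / 0.06132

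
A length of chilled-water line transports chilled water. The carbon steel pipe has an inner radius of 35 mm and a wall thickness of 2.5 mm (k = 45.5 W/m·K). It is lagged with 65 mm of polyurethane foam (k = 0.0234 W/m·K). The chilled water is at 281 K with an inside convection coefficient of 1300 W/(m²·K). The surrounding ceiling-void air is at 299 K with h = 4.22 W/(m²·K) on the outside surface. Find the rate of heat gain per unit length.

For a radial system each layer contributes R = ln(r_out/r_in)/(2πkL); films add R = 1/(hA).
R_inner film = 1/(h_i·2πr₁L) = 1/(1300×2π×0.035×1) = 0.003498 K/W
R_carbon steel pipe wall = ln(37.5/35)/(2π×45.5×1) = 2.413×10^-4 K/W
R_polyurethane foam = ln(102.5/37.5)/(2π×0.0234×1) = 6.839 K/W
R_outer film = 1/(h_o·2πr_oL) = 1/(4.22×2π×0.1025×1) = 0.3679 K/W
R_total = 7.211 K/W
Q = ΔT/R_total = 18/7.211

q′ ≈ 2.5 W/m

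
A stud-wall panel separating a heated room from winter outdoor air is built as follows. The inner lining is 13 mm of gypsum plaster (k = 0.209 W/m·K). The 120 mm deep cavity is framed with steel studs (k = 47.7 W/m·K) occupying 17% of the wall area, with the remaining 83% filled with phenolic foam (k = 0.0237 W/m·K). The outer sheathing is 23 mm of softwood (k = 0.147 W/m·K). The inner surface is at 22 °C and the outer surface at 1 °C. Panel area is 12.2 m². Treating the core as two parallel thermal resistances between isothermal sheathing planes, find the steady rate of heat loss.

Sheathing layers in series; stud and cavity paths in parallel between them.
R_inner = 0.013/(0.209×12.2) = 0.005098 K/W
R_stud  = 0.12/(47.7×0.17×12.2) = 0.001213 K/W
R_cav   = 0.12/(0.0237×0.83×12.2) = 0.5 K/W
1/R_core = 1/R_stud + 1/R_cav → R_core = 0.00121 K/W
R_outer = 0.023/(0.147×12.2) = 0.01282 K/W
R_total = 0.01913 K/W
Q = ΔT/R_total = 21/0.01913

Q ≈ 1100 W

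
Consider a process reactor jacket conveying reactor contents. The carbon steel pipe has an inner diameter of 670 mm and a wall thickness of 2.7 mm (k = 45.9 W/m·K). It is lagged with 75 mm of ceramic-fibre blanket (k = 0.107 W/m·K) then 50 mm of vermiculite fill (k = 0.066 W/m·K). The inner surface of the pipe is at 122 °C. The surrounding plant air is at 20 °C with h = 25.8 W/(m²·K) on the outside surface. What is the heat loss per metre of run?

Cylindrical conduction, so R = ln(r₂/r₁)/(2πkL) per layer, in series:
R_carbon steel pipe wall = ln(337.7/335)/(2π×45.9×1) = 2.783×10^-5 K/W
R_ceramic-fibre blanket = ln(412.7/337.7)/(2π×0.107×1) = 0.2983 K/W
R_vermiculite fill = ln(462.7/412.7)/(2π×0.066×1) = 0.2758 K/W
R_outer film = 1/(h_o·2πr_oL) = 1/(25.8×2π×0.4627×1) = 0.01333 K/W
R_total = 0.5875 K/W
Q = ΔT/R_total = 102/0.5875

q′ ≈ 174 W/m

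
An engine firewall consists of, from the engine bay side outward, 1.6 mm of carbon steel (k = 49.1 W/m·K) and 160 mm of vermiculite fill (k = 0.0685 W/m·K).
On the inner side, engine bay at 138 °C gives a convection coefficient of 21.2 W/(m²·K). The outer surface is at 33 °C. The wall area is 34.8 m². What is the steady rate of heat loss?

Series thermal resistances:
R_inner film = 1/(h_i·A) = 1/(21.2×34.8) = 0.001355 K/W
R_carbon steel = L/(kA) = 0.0016/(49.1×34.8) = 9.364×10^-7 K/W
R_vermiculite fill = L/(kA) = 0.16/(0.0685×34.8) = 0.06712 K/W
R_total = 0.06848 K/W
Q = ΔT / R_total = 105 / 0.06848

Q ≈ 1530 W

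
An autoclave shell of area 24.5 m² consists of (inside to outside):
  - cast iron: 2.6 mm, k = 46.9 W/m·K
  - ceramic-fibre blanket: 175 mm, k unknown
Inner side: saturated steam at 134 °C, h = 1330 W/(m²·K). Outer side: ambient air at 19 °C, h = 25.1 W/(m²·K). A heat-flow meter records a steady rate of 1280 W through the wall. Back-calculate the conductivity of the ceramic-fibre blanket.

k ≈ 0.081 W/(m·K)

Using the resistance-network approach (series):
R_inner film = 1/(h_i·A) = 1/(1330×24.5) = 3.069×10^-5 K/W
R_cast iron = L/(kA) = 0.0026/(46.9×24.5) = 2.263×10^-6 K/W
R_outer film = 1/(h_o·A) = 1/(25.1×24.5) = 0.001626 K/W
Sum of known resistances R_other = 0.001659 K/W
Total R = ΔT/Q = 115/1280 = 0.08984 K/W
R_ceramic-fibre blanket = R_total − R_other = 0.08818 K/W
k = L/(R·A) = 0.175/(0.08818×24.5)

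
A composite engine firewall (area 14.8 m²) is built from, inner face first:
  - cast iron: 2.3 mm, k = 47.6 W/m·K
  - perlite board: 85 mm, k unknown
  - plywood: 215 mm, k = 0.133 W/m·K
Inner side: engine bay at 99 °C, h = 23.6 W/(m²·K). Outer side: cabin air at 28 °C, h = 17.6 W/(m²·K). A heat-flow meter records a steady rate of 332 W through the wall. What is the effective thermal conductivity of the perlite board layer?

k ≈ 0.0586 W/(m·K)

Treating each layer as a thermal resistance in series:
R_inner film = 1/(h_i·A) = 1/(23.6×14.8) = 0.002863 K/W
R_cast iron = L/(kA) = 0.0023/(47.6×14.8) = 3.265×10^-6 K/W
R_plywood = L/(kA) = 0.215/(0.133×14.8) = 0.1092 K/W
R_outer film = 1/(h_o·A) = 1/(17.6×14.8) = 0.003839 K/W
Sum of known resistances R_other = 0.1159 K/W
Total R = ΔT/Q = 71/332 = 0.2139 K/W
R_perlite board = R_total − R_other = 0.09792 K/W
k = L/(R·A) = 0.085/(0.09792×14.8)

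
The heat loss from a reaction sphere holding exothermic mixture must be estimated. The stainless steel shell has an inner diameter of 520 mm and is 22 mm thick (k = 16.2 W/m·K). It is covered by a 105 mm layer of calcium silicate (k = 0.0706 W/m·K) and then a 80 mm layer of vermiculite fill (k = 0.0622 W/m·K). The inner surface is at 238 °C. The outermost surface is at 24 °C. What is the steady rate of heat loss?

Radial (spherical) resistances in series:
R_stainless steel shell = (1/0.26 − 1/0.282)/(4π×16.2) = 0.001474 K/W
R_calcium silicate = (1/0.282 − 1/0.387)/(4π×0.0706) = 1.084 K/W
R_vermiculite fill = (1/0.387 − 1/0.467)/(4π×0.0622) = 0.5663 K/W
R_total = 1.652 K/W
Q = ΔT/R_total = 214/1.652

Q ≈ 130 W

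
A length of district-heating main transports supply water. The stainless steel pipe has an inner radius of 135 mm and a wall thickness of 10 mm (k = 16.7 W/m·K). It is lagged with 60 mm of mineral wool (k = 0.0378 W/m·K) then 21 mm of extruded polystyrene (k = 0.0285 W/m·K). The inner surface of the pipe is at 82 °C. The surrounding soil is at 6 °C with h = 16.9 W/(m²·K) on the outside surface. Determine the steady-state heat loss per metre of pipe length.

q′ ≈ 37.2 W/m

Per-layer cylindrical resistances, series-summed:
R_stainless steel pipe wall = ln(145/135)/(2π×16.7×1) = 6.81×10^-4 K/W
R_mineral wool = ln(205/145)/(2π×0.0378×1) = 1.458 K/W
R_extruded polystyrene = ln(226/205)/(2π×0.0285×1) = 0.5446 K/W
R_outer film = 1/(h_o·2πr_oL) = 1/(16.9×2π×0.226×1) = 0.04167 K/W
R_total = 2.045 K/W
Q = ΔT/R_total = 76/2.045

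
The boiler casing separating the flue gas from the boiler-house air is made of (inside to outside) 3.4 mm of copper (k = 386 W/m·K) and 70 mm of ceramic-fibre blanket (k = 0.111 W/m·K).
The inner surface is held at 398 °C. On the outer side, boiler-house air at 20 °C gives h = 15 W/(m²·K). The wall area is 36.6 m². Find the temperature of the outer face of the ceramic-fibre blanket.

Series thermal resistances:
R_copper = L/(kA) = 0.0034/(386×36.6) = 2.407×10^-7 K/W
R_ceramic-fibre blanket = L/(kA) = 0.07/(0.111×36.6) = 0.01723 K/W
R_outer film = 1/(h_o·A) = 1/(15×36.6) = 0.001821 K/W
R_total = 0.01905 K/W;  Q = ΔT/R_total = 378/0.01905 = 19840 W
T_interface = T_inner − Q·ΣR(inner→interface) = 398 − 19800×0.01723

T ≈ 56.1 °C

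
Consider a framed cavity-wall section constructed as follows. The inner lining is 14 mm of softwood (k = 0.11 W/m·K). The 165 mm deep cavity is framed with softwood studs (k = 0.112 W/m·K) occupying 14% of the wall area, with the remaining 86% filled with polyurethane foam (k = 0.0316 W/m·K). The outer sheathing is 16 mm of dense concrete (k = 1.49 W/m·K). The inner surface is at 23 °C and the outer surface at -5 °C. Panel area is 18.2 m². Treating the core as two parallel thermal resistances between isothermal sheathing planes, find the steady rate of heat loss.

Q ≈ 128 W

Sheathing layers in series; stud and cavity paths in parallel between them.
R_inner = 0.014/(0.11×18.2) = 0.006993 K/W
R_stud  = 0.165/(0.112×0.14×18.2) = 0.5782 K/W
R_cav   = 0.165/(0.0316×0.86×18.2) = 0.3336 K/W
1/R_core = 1/R_stud + 1/R_cav → R_core = 0.2115 K/W
R_outer = 0.016/(1.49×18.2) = 5.9×10^-4 K/W
R_total = 0.2191 K/W
Q = ΔT/R_total = 28/0.2191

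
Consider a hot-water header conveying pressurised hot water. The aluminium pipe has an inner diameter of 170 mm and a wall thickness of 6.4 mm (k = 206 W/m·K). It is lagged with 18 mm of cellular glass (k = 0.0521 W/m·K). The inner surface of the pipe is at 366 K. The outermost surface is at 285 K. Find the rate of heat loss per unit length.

Treating each annulus and film as a series resistance:
R_aluminium pipe wall = ln(91.4/85)/(2π×206×1) = 5.609×10^-5 K/W
R_cellular glass = ln(109.4/91.4)/(2π×0.0521×1) = 0.5491 K/W
R_total = 0.5492 K/W
Q = ΔT/R_total = 81/0.5492

q′ ≈ 147 W/m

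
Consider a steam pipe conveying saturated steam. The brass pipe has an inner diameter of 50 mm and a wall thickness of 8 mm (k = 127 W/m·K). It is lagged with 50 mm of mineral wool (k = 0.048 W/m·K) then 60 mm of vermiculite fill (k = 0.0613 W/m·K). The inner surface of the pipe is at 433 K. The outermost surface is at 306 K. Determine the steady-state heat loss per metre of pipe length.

q′ ≈ 28.4 W/m

Cylindrical conduction, so R = ln(r₂/r₁)/(2πkL) per layer, in series:
R_brass pipe wall = ln(33/25)/(2π×127×1) = 3.479×10^-4 K/W
R_mineral wool = ln(83/33)/(2π×0.048×1) = 3.058 K/W
R_vermiculite fill = ln(143/83)/(2π×0.0613×1) = 1.412 K/W
R_total = 4.471 K/W
Q = ΔT/R_total = 127/4.471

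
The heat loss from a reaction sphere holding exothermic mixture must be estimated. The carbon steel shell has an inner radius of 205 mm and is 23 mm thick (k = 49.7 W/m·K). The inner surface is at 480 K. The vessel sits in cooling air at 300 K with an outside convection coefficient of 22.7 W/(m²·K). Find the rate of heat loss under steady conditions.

Q ≈ 2640 W

Spherical conduction: R = (1/r_in − 1/r_out)/(4πk) per layer; series-sum.
R_carbon steel shell = (1/0.205 − 1/0.228)/(4π×49.7) = 7.879×10^-4 K/W
R_outer film = 1/(h·4πr_o²) = 1/(22.7×4π×0.228²) = 0.06744 K/W
R_total = 0.06822 K/W
Q = ΔT/R_total = 180/0.06822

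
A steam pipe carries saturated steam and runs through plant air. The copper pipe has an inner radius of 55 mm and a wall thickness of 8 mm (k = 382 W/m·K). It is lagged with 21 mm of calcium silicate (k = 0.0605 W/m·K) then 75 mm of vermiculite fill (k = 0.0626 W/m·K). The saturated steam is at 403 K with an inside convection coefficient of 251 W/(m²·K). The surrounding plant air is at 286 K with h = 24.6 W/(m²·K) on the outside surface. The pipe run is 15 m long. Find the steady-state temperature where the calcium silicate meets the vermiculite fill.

Cylindrical conduction, so R = ln(r₂/r₁)/(2πkL) per layer, in series:
R_inner film = 1/(h_i·2πr₁L) = 1/(251×2π×0.055×15) = 7.686×10^-4 K/W
R_copper pipe wall = ln(63/55)/(2π×382×15) = 3.772×10^-6 K/W
R_calcium silicate = ln(84/63)/(2π×0.0605×15) = 0.05045 K/W
R_vermiculite fill = ln(159/84)/(2π×0.0626×15) = 0.1082 K/W
R_outer film = 1/(h_o·2πr_oL) = 1/(24.6×2π×0.159×15) = 0.002713 K/W
R_total = 0.1621 K/W
Q = ΔT/R_total = 117/0.1621
Q = 722 W
T_interface = T_inner − Q·ΣR(inner→interface) = 403 − 722×0.05123

T ≈ 366 K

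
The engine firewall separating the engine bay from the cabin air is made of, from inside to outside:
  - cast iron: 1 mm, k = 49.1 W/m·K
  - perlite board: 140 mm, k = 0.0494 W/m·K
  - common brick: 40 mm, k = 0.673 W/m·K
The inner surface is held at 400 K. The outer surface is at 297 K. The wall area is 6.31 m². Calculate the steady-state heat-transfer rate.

Q ≈ 225 W

Treating each layer as a thermal resistance in series:
R_cast iron = L/(kA) = 0.001/(49.1×6.31) = 3.228×10^-6 K/W
R_perlite board = L/(kA) = 0.14/(0.0494×6.31) = 0.4491 K/W
R_common brick = L/(kA) = 0.04/(0.673×6.31) = 0.009419 K/W
R_total = 0.4586 K/W
Q = ΔT / R_total = 103 / 0.4586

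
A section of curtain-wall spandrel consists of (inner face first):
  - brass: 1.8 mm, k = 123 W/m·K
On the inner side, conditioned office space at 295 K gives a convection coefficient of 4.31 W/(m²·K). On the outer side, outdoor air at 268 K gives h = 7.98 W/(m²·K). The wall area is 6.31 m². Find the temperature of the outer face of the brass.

T ≈ 277 K

Using the resistance-network approach (series):
R_inner film = 1/(h_i·A) = 1/(4.31×6.31) = 0.03677 K/W
R_brass = L/(kA) = 0.0018/(123×6.31) = 2.319×10^-6 K/W
R_outer film = 1/(h_o·A) = 1/(7.98×6.31) = 0.01986 K/W
R_total = 0.05663 K/W;  Q = ΔT/R_total = 27/0.05663 = 476.8 W
T_interface = T_inner − Q·ΣR(inner→interface) = 295 − 477×0.03677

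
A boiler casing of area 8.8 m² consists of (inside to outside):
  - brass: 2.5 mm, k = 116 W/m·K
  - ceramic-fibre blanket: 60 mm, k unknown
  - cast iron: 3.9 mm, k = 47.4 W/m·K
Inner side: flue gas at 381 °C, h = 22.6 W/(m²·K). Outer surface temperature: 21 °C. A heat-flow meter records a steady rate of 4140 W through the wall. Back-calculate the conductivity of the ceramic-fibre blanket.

k ≈ 0.0832 W/(m·K)

Series thermal resistances:
R_inner film = 1/(h_i·A) = 1/(22.6×8.8) = 0.005028 K/W
R_brass = L/(kA) = 0.0025/(116×8.8) = 2.449×10^-6 K/W
R_cast iron = L/(kA) = 0.0039/(47.4×8.8) = 9.35×10^-6 K/W
Sum of known resistances R_other = 0.00504 K/W
Total R = ΔT/Q = 360/4140 = 0.08696 K/W
R_ceramic-fibre blanket = R_total − R_other = 0.08192 K/W
k = L/(R·A) = 0.06/(0.08192×8.8)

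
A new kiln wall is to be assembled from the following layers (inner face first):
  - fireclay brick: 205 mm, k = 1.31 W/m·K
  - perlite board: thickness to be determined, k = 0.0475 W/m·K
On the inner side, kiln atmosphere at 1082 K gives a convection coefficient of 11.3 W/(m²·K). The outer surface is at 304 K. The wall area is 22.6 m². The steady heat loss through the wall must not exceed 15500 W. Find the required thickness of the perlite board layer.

Model the wall as resistances in series:
R_inner film = 1/(h_i·A) = 1/(11.3×22.6) = 0.003916 K/W
R_fireclay brick = L/(kA) = 0.205/(1.31×22.6) = 0.006924 K/W
Sum of the known resistances R_other = 0.01084 K/W
Required total resistance R_tot = ΔT/Q_allow = 778/15500 = 0.05019 K/W
R_perlite board = R_tot − R_other = 0.03935 K/W
L = R·k·A = 0.03935×0.0475×22.6

L ≈ 42.2 mm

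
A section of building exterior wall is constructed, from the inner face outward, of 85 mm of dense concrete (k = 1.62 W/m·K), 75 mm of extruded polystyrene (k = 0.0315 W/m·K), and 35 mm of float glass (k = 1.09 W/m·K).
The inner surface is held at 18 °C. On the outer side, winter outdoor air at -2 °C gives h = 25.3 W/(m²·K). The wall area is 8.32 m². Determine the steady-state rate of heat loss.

Q ≈ 66.4 W

Model the wall as resistances in series:
R_dense concrete = L/(kA) = 0.085/(1.62×8.32) = 0.006306 K/W
R_extruded polystyrene = L/(kA) = 0.075/(0.0315×8.32) = 0.2862 K/W
R_float glass = L/(kA) = 0.035/(1.09×8.32) = 0.003859 K/W
R_outer film = 1/(h_o·A) = 1/(25.3×8.32) = 0.004751 K/W
R_total = 0.3011 K/W
Q = ΔT / R_total = 20 / 0.3011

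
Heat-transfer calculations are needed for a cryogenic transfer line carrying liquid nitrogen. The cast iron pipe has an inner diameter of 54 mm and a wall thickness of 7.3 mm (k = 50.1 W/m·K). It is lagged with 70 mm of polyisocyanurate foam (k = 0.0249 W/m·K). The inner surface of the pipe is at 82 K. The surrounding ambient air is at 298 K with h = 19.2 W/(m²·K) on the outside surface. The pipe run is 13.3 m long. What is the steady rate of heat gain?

Q ≈ 400 W

Per-layer cylindrical resistances, series-summed:
R_cast iron pipe wall = ln(34.3/27)/(2π×50.1×13.3) = 5.716×10^-5 K/W
R_polyisocyanurate foam = ln(104.3/34.3)/(2π×0.0249×13.3) = 0.5345 K/W
R_outer film = 1/(h_o·2πr_oL) = 1/(19.2×2π×0.1043×13.3) = 0.005976 K/W
R_total = 0.5405 K/W
Q = ΔT/R_total = 216/0.5405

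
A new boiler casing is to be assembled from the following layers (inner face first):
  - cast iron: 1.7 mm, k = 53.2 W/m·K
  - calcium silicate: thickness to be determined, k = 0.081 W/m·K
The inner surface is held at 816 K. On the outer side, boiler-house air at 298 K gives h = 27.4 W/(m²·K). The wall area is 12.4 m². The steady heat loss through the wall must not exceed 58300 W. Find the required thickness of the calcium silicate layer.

L ≈ 5.97 mm

Using the resistance-network approach (series):
R_cast iron = L/(kA) = 0.0017/(53.2×12.4) = 2.577×10^-6 K/W
R_outer film = 1/(h_o·A) = 1/(27.4×12.4) = 0.002943 K/W
Sum of the known resistances R_other = 0.002946 K/W
Required total resistance R_tot = ΔT/Q_allow = 518/58300 = 0.008885 K/W
R_calcium silicate = R_tot − R_other = 0.005939 K/W
L = R·k·A = 0.005939×0.081×12.4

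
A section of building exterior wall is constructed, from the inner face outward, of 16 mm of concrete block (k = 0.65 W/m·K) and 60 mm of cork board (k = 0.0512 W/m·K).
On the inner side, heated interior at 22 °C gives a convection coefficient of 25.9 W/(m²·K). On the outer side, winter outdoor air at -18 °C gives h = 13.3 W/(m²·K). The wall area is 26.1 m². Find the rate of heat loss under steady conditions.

Q ≈ 797 W

Thermal resistances in series:
R_inner film = 1/(h_i·A) = 1/(25.9×26.1) = 0.001479 K/W
R_concrete block = L/(kA) = 0.016/(0.65×26.1) = 9.431×10^-4 K/W
R_cork board = L/(kA) = 0.06/(0.0512×26.1) = 0.0449 K/W
R_outer film = 1/(h_o·A) = 1/(13.3×26.1) = 0.002881 K/W
R_total = 0.0502 K/W
Q = ΔT / R_total = 40 / 0.0502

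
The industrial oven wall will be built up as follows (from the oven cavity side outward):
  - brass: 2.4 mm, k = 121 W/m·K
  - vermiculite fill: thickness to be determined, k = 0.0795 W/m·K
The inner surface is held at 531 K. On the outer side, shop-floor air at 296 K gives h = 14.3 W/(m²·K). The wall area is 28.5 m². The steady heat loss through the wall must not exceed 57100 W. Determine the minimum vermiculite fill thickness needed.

L ≈ 3.76 mm

Series thermal resistances:
R_brass = L/(kA) = 0.0024/(121×28.5) = 6.96×10^-7 K/W
R_outer film = 1/(h_o·A) = 1/(14.3×28.5) = 0.002454 K/W
Sum of the known resistances R_other = 0.002454 K/W
Required total resistance R_tot = ΔT/Q_allow = 235/57100 = 0.004116 K/W
R_vermiculite fill = R_tot − R_other = 0.001661 K/W
L = R·k·A = 0.001661×0.0795×28.5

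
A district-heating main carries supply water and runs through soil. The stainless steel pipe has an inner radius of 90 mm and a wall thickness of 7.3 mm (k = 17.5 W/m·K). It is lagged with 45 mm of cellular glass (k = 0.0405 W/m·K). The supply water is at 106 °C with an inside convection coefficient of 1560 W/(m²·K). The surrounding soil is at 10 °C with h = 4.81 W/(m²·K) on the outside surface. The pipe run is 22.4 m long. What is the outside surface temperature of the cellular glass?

T ≈ 22.9 °C

Cylindrical conduction, so R = ln(r₂/r₁)/(2πkL) per layer, in series:
R_inner film = 1/(h_i·2πr₁L) = 1/(1560×2π×0.09×22.4) = 5.061×10^-5 K/W
R_stainless steel pipe wall = ln(97.3/90)/(2π×17.5×22.4) = 3.166×10^-5 K/W
R_cellular glass = ln(142.3/97.3)/(2π×0.0405×22.4) = 0.06669 K/W
R_outer film = 1/(h_o·2πr_oL) = 1/(4.81×2π×0.1423×22.4) = 0.01038 K/W
R_total = 0.07715 K/W
Q = ΔT/R_total = 96/0.07715
Q = 1240 W
T_interface = T_inner − Q·ΣR(inner→interface) = 106 − 1240×0.06677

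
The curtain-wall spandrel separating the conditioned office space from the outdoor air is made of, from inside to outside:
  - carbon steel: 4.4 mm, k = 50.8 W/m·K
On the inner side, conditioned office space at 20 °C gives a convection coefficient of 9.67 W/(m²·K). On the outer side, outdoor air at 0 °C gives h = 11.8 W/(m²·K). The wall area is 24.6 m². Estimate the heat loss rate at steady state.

Q ≈ 2610 W

Thermal resistances in series:
R_inner film = 1/(h_i·A) = 1/(9.67×24.6) = 0.004204 K/W
R_carbon steel = L/(kA) = 0.0044/(50.8×24.6) = 3.521×10^-6 K/W
R_outer film = 1/(h_o·A) = 1/(11.8×24.6) = 0.003445 K/W
R_total = 0.007652 K/W
Q = ΔT / R_total = 20 / 0.007652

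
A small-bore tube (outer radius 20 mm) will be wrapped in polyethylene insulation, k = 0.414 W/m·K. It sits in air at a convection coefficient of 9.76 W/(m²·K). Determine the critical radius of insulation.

r_cr ≈ 42.4 mm

For a cylinder r_cr = k/h = 0.414/9.76
r_cr = 42.4 mm; since the bare radius (20 mm) is below r_cr, adding a thin layer of insulation will *increase* heat loss.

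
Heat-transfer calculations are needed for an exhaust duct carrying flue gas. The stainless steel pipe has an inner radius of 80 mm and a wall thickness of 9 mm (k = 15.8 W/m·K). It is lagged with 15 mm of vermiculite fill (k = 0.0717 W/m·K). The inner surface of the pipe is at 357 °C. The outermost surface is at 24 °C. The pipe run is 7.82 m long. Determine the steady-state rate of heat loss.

Q ≈ 7510 W

Radial resistances (cylindrical: R_cond = ln(r_o/r_i)/(2πkL), R_conv = 1/(h·2πrL)):
R_stainless steel pipe wall = ln(89/80)/(2π×15.8×7.82) = 1.373×10^-4 K/W
R_vermiculite fill = ln(104/89)/(2π×0.0717×7.82) = 0.04421 K/W
R_total = 0.04435 K/W
Q = ΔT/R_total = 333/0.04435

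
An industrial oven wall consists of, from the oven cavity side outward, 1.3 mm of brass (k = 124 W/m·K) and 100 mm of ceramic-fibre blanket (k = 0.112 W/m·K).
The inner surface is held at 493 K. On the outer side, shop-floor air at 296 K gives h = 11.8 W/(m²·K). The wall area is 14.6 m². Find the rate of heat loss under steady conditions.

Q ≈ 2940 W

Thermal resistances in series:
R_brass = L/(kA) = 0.0013/(124×14.6) = 7.181×10^-7 K/W
R_ceramic-fibre blanket = L/(kA) = 0.1/(0.112×14.6) = 0.06115 K/W
R_outer film = 1/(h_o·A) = 1/(11.8×14.6) = 0.005805 K/W
R_total = 0.06696 K/W
Q = ΔT / R_total = 197 / 0.06696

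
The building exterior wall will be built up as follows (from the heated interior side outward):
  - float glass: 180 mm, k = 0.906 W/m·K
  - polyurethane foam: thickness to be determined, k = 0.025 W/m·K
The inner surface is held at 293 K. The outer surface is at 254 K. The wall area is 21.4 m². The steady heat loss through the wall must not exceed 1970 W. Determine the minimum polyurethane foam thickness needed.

Series thermal resistances:
R_float glass = L/(kA) = 0.18/(0.906×21.4) = 0.009284 K/W
Sum of the known resistances R_other = 0.009284 K/W
Required total resistance R_tot = ΔT/Q_allow = 39/1970 = 0.0198 K/W
R_polyurethane foam = R_tot − R_other = 0.01051 K/W
L = R·k·A = 0.01051×0.025×21.4

L ≈ 5.62 mm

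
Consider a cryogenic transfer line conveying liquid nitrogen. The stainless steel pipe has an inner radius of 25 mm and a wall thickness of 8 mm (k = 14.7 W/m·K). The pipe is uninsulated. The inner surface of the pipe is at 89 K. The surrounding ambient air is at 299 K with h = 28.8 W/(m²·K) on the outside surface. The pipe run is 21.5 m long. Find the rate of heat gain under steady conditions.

Q ≈ 26500 W

Per-layer cylindrical resistances, series-summed:
R_stainless steel pipe wall = ln(33/25)/(2π×14.7×21.5) = 1.398×10^-4 K/W
R_outer film = 1/(h_o·2πr_oL) = 1/(28.8×2π×0.033×21.5) = 0.007789 K/W
R_total = 0.007929 K/W
Q = ΔT/R_total = 210/0.007929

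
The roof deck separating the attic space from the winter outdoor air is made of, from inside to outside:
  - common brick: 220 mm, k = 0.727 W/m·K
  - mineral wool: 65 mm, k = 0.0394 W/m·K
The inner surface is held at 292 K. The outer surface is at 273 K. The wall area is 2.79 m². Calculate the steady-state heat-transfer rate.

Q ≈ 27.2 W

Treating each layer as a thermal resistance in series:
R_common brick = L/(kA) = 0.22/(0.727×2.79) = 0.1085 K/W
R_mineral wool = L/(kA) = 0.065/(0.0394×2.79) = 0.5913 K/W
R_total = 0.6998 K/W
Q = ΔT / R_total = 19 / 0.6998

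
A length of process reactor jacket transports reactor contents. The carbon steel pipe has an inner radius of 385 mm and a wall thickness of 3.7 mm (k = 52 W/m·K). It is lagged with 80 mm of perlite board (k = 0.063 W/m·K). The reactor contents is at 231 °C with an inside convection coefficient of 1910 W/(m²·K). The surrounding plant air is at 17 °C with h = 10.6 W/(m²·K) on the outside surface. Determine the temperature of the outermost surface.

T ≈ 30.6 °C

Radial resistances (cylindrical: R_cond = ln(r_o/r_i)/(2πkL), R_conv = 1/(h·2πrL)):
R_inner film = 1/(h_i·2πr₁L) = 1/(1910×2π×0.385×1) = 2.164×10^-4 K/W
R_carbon steel pipe wall = ln(388.7/385)/(2π×52×1) = 2.927×10^-5 K/W
R_perlite board = ln(468.7/388.7)/(2π×0.063×1) = 0.4728 K/W
R_outer film = 1/(h_o·2πr_oL) = 1/(10.6×2π×0.4687×1) = 0.03203 K/W
R_total = 0.5051 K/W
Q = ΔT/R_total = 214/0.5051
Q = 424 W/m
T_interface = T_inner − Q·ΣR(inner→interface) = 231 − 424×0.473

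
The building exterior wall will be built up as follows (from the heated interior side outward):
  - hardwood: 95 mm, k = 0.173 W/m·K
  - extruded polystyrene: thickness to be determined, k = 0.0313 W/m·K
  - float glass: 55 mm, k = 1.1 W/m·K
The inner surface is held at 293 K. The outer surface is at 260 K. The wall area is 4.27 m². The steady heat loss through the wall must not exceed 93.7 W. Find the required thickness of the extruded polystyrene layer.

L ≈ 28.3 mm

Thermal resistances in series:
R_hardwood = L/(kA) = 0.095/(0.173×4.27) = 0.1286 K/W
R_float glass = L/(kA) = 0.055/(1.1×4.27) = 0.01171 K/W
Sum of the known resistances R_other = 0.1403 K/W
Required total resistance R_tot = ΔT/Q_allow = 33/93.7 = 0.3522 K/W
R_extruded polystyrene = R_tot − R_other = 0.2119 K/W
L = R·k·A = 0.2119×0.0313×4.27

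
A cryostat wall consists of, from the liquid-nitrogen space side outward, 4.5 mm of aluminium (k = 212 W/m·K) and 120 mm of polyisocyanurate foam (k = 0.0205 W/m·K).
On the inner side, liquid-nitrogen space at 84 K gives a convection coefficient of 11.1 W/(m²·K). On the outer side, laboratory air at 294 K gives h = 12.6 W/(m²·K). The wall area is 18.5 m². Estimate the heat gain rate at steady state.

Q ≈ 645 W

Model the wall as resistances in series:
R_inner film = 1/(h_i·A) = 1/(11.1×18.5) = 0.00487 K/W
R_aluminium = L/(kA) = 0.0045/(212×18.5) = 1.147×10^-6 K/W
R_polyisocyanurate foam = L/(kA) = 0.12/(0.0205×18.5) = 0.3164 K/W
R_outer film = 1/(h_o·A) = 1/(12.6×18.5) = 0.00429 K/W
R_total = 0.3256 K/W
Q = ΔT / R_total = 210 / 0.3256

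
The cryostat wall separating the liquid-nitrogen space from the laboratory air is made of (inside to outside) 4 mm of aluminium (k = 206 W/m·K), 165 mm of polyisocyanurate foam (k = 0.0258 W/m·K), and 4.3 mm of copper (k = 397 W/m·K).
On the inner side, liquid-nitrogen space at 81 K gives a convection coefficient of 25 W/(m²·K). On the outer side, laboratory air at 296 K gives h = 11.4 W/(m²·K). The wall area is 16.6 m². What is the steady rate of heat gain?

Treating each layer as a thermal resistance in series:
R_inner film = 1/(h_i·A) = 1/(25×16.6) = 0.00241 K/W
R_aluminium = L/(kA) = 0.004/(206×16.6) = 1.17×10^-6 K/W
R_polyisocyanurate foam = L/(kA) = 0.165/(0.0258×16.6) = 0.3853 K/W
R_copper = L/(kA) = 0.0043/(397×16.6) = 6.525×10^-7 K/W
R_outer film = 1/(h_o·A) = 1/(11.4×16.6) = 0.005284 K/W
R_total = 0.393 K/W
Q = ΔT / R_total = 215 / 0.393

Q ≈ 547 W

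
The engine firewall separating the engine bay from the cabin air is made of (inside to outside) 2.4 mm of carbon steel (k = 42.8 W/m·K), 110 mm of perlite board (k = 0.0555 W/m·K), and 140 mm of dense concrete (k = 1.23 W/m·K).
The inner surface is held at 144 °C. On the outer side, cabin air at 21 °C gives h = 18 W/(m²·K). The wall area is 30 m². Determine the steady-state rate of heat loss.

Q ≈ 1720 W

Thermal resistances in series:
R_carbon steel = L/(kA) = 0.0024/(42.8×30) = 1.869×10^-6 K/W
R_perlite board = L/(kA) = 0.11/(0.0555×30) = 0.06607 K/W
R_dense concrete = L/(kA) = 0.14/(1.23×30) = 0.003794 K/W
R_outer film = 1/(h_o·A) = 1/(18×30) = 0.001852 K/W
R_total = 0.07171 K/W
Q = ΔT / R_total = 123 / 0.07171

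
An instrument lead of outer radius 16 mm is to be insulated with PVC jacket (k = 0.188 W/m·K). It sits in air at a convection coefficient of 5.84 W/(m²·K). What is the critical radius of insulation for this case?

r_cr ≈ 32.2 mm

For a cylinder r_cr = k/h = 0.188/5.84
r_cr = 32.2 mm; since the bare radius (16 mm) is below r_cr, adding a thin layer of insulation will *increase* heat loss.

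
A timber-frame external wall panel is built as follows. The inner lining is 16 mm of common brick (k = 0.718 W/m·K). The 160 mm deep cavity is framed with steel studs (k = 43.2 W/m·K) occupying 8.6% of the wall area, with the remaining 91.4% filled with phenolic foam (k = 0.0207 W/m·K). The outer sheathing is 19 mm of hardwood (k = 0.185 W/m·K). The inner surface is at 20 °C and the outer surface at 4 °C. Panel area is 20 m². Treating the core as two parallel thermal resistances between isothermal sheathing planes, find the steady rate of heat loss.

Q ≈ 1910 W

Sheathing layers in series; stud and cavity paths in parallel between them.
R_inner = 0.016/(0.718×20) = 0.001114 K/W
R_stud  = 0.16/(43.2×0.086×20) = 0.002153 K/W
R_cav   = 0.16/(0.0207×0.914×20) = 0.4228 K/W
1/R_core = 1/R_stud + 1/R_cav → R_core = 0.002142 K/W
R_outer = 0.019/(0.185×20) = 0.005135 K/W
R_total = 0.008392 K/W
Q = ΔT/R_total = 16/0.008392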